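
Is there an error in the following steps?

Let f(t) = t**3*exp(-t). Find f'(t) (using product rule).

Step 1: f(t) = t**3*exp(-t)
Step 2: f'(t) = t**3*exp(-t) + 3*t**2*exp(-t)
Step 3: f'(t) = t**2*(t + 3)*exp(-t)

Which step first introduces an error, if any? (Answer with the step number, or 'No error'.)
Step 2

Step 2 is incorrect due to a sign flip.
The step shows: t**3*exp(-t) + 3*t**2*exp(-t)
The correct value should be: -t**3*exp(-t) + 3*t**2*exp(-t)

Explanation: The sign of one term was flipped: the term -t**3*exp(-t) was incorrectly written as t**3*exp(-t)
The later steps are derived from this incorrect expression, so the error originates in Step 2.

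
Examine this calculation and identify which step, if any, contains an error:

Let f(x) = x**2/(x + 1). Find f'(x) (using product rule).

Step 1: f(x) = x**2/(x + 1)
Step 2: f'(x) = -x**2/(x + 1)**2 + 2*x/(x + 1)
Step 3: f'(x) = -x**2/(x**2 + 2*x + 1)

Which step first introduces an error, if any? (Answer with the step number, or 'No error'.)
Step 3

Step 3 is incorrect due to a dropped term.
The step shows: -x**2/(x**2 + 2*x + 1)
The correct value should be: -x**2/(x**2 + 2*x + 1) + 2*x/(x + 1)

Explanation: A term was dropped: the term 2*x/(x + 1) was incorrectly omitted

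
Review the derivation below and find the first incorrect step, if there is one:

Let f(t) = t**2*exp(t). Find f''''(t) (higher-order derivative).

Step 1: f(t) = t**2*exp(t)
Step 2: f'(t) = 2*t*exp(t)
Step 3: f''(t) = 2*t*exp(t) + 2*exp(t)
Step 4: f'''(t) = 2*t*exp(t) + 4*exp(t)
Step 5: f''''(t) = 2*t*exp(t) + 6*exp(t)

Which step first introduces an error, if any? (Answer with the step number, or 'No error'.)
Step 2

Step 2 is incorrect due to a dropped term.
The step shows: 2*t*exp(t)
The correct value should be: t**2*exp(t) + 2*t*exp(t)

Explanation: A term was dropped: the term t**2*exp(t) was incorrectly omitted
The later steps are derived from this incorrect expression, so the error originates in Step 2.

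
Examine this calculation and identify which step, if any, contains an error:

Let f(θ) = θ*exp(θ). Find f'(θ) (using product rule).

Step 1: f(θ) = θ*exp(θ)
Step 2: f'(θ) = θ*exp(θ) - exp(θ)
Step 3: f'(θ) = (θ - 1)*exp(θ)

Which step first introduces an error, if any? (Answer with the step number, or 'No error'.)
Step 2

Step 2 is incorrect due to a sign flip.
The step shows: θ*exp(θ) - exp(θ)
The correct value should be: θ*exp(θ) + exp(θ)

Explanation: The sign of one term was flipped: the term exp(θ) was incorrectly written as -exp(θ)
The later steps are derived from this incorrect expression, so the error originates in Step 2.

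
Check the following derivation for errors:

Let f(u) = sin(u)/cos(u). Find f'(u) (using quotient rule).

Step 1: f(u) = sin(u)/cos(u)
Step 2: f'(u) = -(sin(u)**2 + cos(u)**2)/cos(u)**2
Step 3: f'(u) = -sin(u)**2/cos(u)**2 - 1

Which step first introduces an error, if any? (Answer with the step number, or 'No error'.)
Step 2

Step 2 is incorrect due to a sign flip.
The step shows: -(sin(u)**2 + cos(u)**2)/cos(u)**2
The correct value should be: (sin(u)**2 + cos(u)**2)/cos(u)**2

Explanation: The sign of the whole expression was flipped: the term (sin(u)**2 + cos(u)**2)/cos(u)**2 was incorrectly written as -(sin(u)**2 + cos(u)**2)/cos(u)**2
The later steps are derived from this incorrect expression, so the error originates in Step 2.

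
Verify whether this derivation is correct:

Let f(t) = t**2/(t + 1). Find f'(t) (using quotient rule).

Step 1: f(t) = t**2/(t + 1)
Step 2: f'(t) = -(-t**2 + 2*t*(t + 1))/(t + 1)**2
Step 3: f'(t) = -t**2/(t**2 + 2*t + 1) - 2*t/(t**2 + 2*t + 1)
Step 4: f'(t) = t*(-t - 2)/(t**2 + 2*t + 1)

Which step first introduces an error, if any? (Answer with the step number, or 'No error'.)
Step 2

Step 2 is incorrect due to a sign flip.
The step shows: -(-t**2 + 2*t*(t + 1))/(t + 1)**2
The correct value should be: (-t**2 + 2*t*(t + 1))/(t + 1)**2

Explanation: The sign of the whole expression was flipped: the term (-t**2 + 2*t*(t + 1))/(t + 1)**2 was incorrectly written as -(-t**2 + 2*t*(t + 1))/(t + 1)**2
The later steps are derived from this incorrect expression, so the error originates in Step 2.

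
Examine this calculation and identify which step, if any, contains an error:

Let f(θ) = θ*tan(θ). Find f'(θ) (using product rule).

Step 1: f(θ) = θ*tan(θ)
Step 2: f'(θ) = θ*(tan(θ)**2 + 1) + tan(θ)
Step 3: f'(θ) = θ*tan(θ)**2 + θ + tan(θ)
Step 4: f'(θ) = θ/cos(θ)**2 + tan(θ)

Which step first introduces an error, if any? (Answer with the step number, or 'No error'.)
No error

All steps in this derivation are correct.
The final answer f'(θ) = θ/cos(θ)**2 + tan(θ) is valid.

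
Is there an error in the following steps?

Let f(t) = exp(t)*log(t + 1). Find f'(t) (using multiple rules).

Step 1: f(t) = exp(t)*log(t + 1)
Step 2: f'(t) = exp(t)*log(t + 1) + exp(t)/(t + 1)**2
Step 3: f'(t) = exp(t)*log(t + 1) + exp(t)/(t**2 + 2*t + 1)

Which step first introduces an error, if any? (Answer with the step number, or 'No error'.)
Step 2

Step 2 is incorrect due to a wrong exponent.
The step shows: exp(t)*log(t + 1) + exp(t)/(t + 1)**2
The correct value should be: exp(t)*log(t + 1) + exp(t)/(t + 1)

Explanation: The exponent -1 on t + 1 was incorrectly written as -2: the term exp(t)/(t + 1) was incorrectly written as exp(t)/(t + 1)**2
The later steps are derived from this incorrect expression, so the error originates in Step 2.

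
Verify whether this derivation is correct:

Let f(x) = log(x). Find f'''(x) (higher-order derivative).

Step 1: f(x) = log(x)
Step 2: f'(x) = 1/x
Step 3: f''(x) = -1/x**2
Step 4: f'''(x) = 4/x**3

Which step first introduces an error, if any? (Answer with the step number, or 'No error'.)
Step 4

Step 4 is incorrect due to a wrong coefficient.
The step shows: 4/x**3
The correct value should be: 2/x**3

Explanation: The coefficient 2 was incorrectly written as 4: the term 2/x**3 was incorrectly written as 4/x**3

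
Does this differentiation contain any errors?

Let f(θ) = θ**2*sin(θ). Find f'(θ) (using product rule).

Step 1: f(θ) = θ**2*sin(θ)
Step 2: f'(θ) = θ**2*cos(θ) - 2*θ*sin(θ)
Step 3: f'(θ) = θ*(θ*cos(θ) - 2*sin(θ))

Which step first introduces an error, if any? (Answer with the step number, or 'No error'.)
Step 2

Step 2 is incorrect due to a sign flip.
The step shows: θ**2*cos(θ) - 2*θ*sin(θ)
The correct value should be: θ**2*cos(θ) + 2*θ*sin(θ)

Explanation: The sign of one term was flipped: the term 2*θ*sin(θ) was incorrectly written as -2*θ*sin(θ)
The later steps are derived from this incorrect expression, so the error originates in Step 2.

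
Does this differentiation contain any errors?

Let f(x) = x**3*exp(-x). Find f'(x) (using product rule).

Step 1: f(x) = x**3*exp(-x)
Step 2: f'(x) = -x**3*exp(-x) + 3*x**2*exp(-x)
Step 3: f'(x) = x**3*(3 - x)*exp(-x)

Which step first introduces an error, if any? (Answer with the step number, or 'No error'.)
Step 3

Step 3 is incorrect due to a wrong exponent.
The step shows: x**3*(3 - x)*exp(-x)
The correct value should be: x**2*(3 - x)*exp(-x)

Explanation: The exponent 2 on x was incorrectly written as 3: the term x**2*(3 - x)*exp(-x) was incorrectly written as x**3*(3 - x)*exp(-x)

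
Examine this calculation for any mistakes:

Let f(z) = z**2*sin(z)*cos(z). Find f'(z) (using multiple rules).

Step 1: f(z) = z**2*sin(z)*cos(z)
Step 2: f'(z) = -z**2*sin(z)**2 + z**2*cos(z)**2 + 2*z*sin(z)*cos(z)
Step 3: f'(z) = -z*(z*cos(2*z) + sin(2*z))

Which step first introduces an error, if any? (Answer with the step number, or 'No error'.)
Step 3

Step 3 is incorrect due to a sign flip.
The step shows: -z*(z*cos(2*z) + sin(2*z))
The correct value should be: z*(z*cos(2*z) + sin(2*z))

Explanation: The sign of the whole expression was flipped: the term z*(z*cos(2*z) + sin(2*z)) was incorrectly written as -z*(z*cos(2*z) + sin(2*z))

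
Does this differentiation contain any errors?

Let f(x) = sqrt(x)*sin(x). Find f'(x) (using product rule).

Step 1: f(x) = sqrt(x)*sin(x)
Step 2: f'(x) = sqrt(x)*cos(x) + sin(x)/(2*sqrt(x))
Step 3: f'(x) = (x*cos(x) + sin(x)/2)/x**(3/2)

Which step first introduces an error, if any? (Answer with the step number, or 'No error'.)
Step 3

Step 3 is incorrect due to a wrong exponent.
The step shows: (x*cos(x) + sin(x)/2)/x**(3/2)
The correct value should be: (x*cos(x) + sin(x)/2)/sqrt(x)

Explanation: The exponent -1/2 on x was incorrectly written as -3/2: the term (x*cos(x) + sin(x)/2)/sqrt(x) was incorrectly written as (x*cos(x) + sin(x)/2)/x**(3/2)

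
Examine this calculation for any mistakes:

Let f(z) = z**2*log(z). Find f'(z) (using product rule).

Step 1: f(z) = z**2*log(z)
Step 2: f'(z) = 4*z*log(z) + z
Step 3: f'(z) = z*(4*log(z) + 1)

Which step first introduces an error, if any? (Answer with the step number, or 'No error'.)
Step 2

Step 2 is incorrect due to a wrong coefficient.
The step shows: 4*z*log(z) + z
The correct value should be: 2*z*log(z) + z

Explanation: The coefficient 2 was incorrectly written as 4: the term 2*z*log(z) was incorrectly written as 4*z*log(z)
The later steps are derived from this incorrect expression, so the error originates in Step 2.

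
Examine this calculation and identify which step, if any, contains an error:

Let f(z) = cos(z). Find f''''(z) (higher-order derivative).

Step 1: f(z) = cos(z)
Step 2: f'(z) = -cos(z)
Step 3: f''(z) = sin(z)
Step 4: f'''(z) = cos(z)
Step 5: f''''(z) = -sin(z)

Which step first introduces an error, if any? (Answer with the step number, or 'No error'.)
Step 2

Step 2 is incorrect due to a wrong trig function.
The step shows: -cos(z)
The correct value should be: -sin(z)

Explanation: sin(z) was incorrectly written as cos(z): the term -sin(z) was incorrectly written as -cos(z)
The later steps are derived from this incorrect expression, so the error originates in Step 2.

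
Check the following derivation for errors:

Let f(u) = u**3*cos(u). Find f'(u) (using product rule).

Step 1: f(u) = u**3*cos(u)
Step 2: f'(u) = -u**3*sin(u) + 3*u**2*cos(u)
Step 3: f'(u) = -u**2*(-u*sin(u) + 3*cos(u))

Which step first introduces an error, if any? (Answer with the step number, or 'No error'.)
Step 3

Step 3 is incorrect due to a sign flip.
The step shows: -u**2*(-u*sin(u) + 3*cos(u))
The correct value should be: u**2*(-u*sin(u) + 3*cos(u))

Explanation: The sign of the whole expression was flipped: the term u**2*(-u*sin(u) + 3*cos(u)) was incorrectly written as -u**2*(-u*sin(u) + 3*cos(u))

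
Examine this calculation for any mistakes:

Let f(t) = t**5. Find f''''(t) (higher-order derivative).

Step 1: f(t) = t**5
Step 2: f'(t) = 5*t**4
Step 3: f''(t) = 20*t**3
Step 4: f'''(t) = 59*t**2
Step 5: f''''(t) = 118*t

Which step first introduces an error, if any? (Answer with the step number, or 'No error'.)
Step 4

Step 4 is incorrect due to a wrong coefficient.
The step shows: 59*t**2
The correct value should be: 60*t**2

Explanation: The coefficient 60 was incorrectly written as 59: the term 60*t**2 was incorrectly written as 59*t**2
The later steps are derived from this incorrect expression, so the error originates in Step 4.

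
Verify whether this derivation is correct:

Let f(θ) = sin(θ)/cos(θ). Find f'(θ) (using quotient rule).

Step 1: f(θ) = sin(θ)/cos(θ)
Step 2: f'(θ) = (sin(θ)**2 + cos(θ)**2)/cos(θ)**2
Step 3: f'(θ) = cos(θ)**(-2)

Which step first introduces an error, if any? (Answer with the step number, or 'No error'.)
No error

All steps in this derivation are correct.
The final answer f'(θ) = cos(θ)**(-2) is valid.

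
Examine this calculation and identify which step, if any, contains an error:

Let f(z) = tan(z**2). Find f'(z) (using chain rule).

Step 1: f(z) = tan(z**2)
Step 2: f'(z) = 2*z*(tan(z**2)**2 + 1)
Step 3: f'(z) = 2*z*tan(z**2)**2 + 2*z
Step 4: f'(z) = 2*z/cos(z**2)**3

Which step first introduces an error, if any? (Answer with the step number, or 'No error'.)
Step 4

Step 4 is incorrect due to a wrong exponent.
The step shows: 2*z/cos(z**2)**3
The correct value should be: 2*z/cos(z**2)**2

Explanation: The exponent -2 on cos(z**2) was incorrectly written as -3: the term 2*z/cos(z**2)**2 was incorrectly written as 2*z/cos(z**2)**3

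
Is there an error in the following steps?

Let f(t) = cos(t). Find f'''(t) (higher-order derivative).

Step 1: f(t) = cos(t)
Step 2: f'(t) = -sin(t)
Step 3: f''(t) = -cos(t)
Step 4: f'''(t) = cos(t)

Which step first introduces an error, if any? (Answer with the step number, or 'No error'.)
Step 4

Step 4 is incorrect due to a wrong trig function.
The step shows: cos(t)
The correct value should be: sin(t)

Explanation: sin(t) was incorrectly written as cos(t): the term sin(t) was incorrectly written as cos(t)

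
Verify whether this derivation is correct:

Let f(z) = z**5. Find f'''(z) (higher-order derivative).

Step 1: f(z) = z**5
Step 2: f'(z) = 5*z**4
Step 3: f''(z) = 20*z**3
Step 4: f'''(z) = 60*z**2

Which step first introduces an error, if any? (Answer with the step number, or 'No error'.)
No error

All steps in this derivation are correct.
The final answer f'''(z) = 60*z**2 is valid.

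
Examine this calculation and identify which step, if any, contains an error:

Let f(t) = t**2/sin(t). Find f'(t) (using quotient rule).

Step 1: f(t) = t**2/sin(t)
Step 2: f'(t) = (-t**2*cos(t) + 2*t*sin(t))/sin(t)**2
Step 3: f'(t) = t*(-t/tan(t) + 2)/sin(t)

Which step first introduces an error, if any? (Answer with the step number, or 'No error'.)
No error

All steps in this derivation are correct.
The final answer f'(t) = t*(-t/tan(t) + 2)/sin(t) is valid.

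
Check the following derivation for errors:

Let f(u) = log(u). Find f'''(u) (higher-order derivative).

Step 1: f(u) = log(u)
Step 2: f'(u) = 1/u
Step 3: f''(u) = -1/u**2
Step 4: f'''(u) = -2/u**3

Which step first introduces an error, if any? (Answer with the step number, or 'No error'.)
Step 4

Step 4 is incorrect due to a sign flip.
The step shows: -2/u**3
The correct value should be: 2/u**3

Explanation: The sign of the whole expression was flipped: the term 2/u**3 was incorrectly written as -2/u**3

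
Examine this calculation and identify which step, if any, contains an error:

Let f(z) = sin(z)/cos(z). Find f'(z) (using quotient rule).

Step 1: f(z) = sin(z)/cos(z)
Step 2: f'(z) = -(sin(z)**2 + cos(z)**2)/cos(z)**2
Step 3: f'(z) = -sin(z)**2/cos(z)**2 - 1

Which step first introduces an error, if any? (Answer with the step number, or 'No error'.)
Step 2

Step 2 is incorrect due to a sign flip.
The step shows: -(sin(z)**2 + cos(z)**2)/cos(z)**2
The correct value should be: (sin(z)**2 + cos(z)**2)/cos(z)**2

Explanation: The sign of the whole expression was flipped: the term (sin(z)**2 + cos(z)**2)/cos(z)**2 was incorrectly written as -(sin(z)**2 + cos(z)**2)/cos(z)**2
The later steps are derived from this incorrect expression, so the error originates in Step 2.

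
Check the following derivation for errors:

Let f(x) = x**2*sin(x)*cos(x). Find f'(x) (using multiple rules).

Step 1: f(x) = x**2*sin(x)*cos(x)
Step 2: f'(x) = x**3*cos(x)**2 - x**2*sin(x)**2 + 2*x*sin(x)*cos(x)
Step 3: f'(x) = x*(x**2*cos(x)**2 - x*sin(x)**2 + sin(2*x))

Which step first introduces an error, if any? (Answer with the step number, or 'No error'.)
Step 2

Step 2 is incorrect due to a wrong exponent.
The step shows: x**3*cos(x)**2 - x**2*sin(x)**2 + 2*x*sin(x)*cos(x)
The correct value should be: -x**2*sin(x)**2 + x**2*cos(x)**2 + 2*x*sin(x)*cos(x)

Explanation: The exponent 2 on x was incorrectly written as 3: the term x**2*cos(x)**2 was incorrectly written as x**3*cos(x)**2
The later steps are derived from this incorrect expression, so the error originates in Step 2.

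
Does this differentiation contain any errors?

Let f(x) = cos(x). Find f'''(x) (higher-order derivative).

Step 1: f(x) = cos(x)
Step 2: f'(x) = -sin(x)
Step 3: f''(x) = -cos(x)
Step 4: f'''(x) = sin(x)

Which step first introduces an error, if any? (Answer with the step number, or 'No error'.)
No error

All steps in this derivation are correct.
The final answer f'''(x) = sin(x) is valid.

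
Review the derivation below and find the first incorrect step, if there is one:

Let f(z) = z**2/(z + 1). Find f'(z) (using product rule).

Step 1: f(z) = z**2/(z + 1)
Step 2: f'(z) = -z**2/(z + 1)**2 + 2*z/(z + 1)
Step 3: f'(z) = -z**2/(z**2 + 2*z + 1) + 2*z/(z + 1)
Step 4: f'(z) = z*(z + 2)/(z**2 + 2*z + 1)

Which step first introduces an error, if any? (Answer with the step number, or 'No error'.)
No error

All steps in this derivation are correct.
The final answer f'(z) = z*(z + 2)/(z**2 + 2*z + 1) is valid.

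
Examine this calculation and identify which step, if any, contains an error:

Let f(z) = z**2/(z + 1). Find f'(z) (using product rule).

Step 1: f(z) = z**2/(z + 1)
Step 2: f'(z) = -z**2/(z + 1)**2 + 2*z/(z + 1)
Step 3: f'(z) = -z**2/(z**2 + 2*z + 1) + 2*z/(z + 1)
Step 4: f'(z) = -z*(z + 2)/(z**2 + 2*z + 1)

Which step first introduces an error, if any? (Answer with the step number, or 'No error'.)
Step 4

Step 4 is incorrect due to a sign flip.
The step shows: -z*(z + 2)/(z**2 + 2*z + 1)
The correct value should be: z*(z + 2)/(z**2 + 2*z + 1)

Explanation: The sign of the whole expression was flipped: the term z*(z + 2)/(z**2 + 2*z + 1) was incorrectly written as -z*(z + 2)/(z**2 + 2*z + 1)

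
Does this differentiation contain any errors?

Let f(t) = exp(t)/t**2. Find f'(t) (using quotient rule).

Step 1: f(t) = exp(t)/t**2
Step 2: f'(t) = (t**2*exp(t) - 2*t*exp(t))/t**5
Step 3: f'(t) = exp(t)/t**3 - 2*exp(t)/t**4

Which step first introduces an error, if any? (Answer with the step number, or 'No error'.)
Step 2

Step 2 is incorrect due to a wrong exponent.
The step shows: (t**2*exp(t) - 2*t*exp(t))/t**5
The correct value should be: (t**2*exp(t) - 2*t*exp(t))/t**4

Explanation: The exponent -4 on t was incorrectly written as -5: the term (t**2*exp(t) - 2*t*exp(t))/t**4 was incorrectly written as (t**2*exp(t) - 2*t*exp(t))/t**5
The later steps are derived from this incorrect expression, so the error originates in Step 2.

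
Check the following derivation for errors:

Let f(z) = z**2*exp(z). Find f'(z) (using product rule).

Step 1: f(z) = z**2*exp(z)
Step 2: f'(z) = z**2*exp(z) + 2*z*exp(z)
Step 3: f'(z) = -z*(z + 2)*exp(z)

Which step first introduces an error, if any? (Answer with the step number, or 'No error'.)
Step 3

Step 3 is incorrect due to a sign flip.
The step shows: -z*(z + 2)*exp(z)
The correct value should be: z*(z + 2)*exp(z)

Explanation: The sign of the whole expression was flipped: the term z*(z + 2)*exp(z) was incorrectly written as -z*(z + 2)*exp(z)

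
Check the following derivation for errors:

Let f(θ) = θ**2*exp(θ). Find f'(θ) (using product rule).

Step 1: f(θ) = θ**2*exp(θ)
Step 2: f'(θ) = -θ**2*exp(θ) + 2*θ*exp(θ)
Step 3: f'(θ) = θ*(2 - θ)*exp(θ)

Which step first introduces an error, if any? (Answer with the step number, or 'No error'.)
Step 2

Step 2 is incorrect due to a sign flip.
The step shows: -θ**2*exp(θ) + 2*θ*exp(θ)
The correct value should be: θ**2*exp(θ) + 2*θ*exp(θ)

Explanation: The sign of one term was flipped: the term θ**2*exp(θ) was incorrectly written as -θ**2*exp(θ)
The later steps are derived from this incorrect expression, so the error originates in Step 2.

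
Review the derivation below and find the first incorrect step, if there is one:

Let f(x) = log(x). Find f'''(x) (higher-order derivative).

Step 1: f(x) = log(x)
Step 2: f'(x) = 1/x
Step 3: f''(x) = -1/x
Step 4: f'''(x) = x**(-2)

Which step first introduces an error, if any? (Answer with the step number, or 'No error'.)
Step 3

Step 3 is incorrect due to a wrong exponent.
The step shows: -1/x
The correct value should be: -1/x**2

Explanation: The exponent -2 on x was incorrectly written as -1: the term -1/x**2 was incorrectly written as -1/x
The later steps are derived from this incorrect expression, so the error originates in Step 3.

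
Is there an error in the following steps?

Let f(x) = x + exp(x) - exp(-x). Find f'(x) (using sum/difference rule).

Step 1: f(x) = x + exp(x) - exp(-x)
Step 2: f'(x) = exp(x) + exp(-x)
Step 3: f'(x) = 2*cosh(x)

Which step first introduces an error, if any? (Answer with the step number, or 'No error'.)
Step 2

Step 2 is incorrect due to a dropped term.
The step shows: exp(x) + exp(-x)
The correct value should be: exp(x) + 1 + exp(-x)

Explanation: A term was dropped: the term 1 was incorrectly omitted
The later steps are derived from this incorrect expression, so the error originates in Step 2.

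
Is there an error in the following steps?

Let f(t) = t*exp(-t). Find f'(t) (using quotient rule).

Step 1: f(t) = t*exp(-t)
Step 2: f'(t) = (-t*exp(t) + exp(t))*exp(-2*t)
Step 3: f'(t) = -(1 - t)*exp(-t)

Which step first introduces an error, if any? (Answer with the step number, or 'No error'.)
Step 3

Step 3 is incorrect due to a sign flip.
The step shows: -(1 - t)*exp(-t)
The correct value should be: (1 - t)*exp(-t)

Explanation: The sign of the whole expression was flipped: the term (1 - t)*exp(-t) was incorrectly written as -(1 - t)*exp(-t)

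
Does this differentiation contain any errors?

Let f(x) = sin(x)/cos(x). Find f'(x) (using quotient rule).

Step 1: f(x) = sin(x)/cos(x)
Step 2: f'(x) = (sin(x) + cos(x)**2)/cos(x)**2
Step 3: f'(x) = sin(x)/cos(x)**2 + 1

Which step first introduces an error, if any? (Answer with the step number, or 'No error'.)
Step 2

Step 2 is incorrect due to a wrong exponent.
The step shows: (sin(x) + cos(x)**2)/cos(x)**2
The correct value should be: (sin(x)**2 + cos(x)**2)/cos(x)**2

Explanation: The exponent 2 on sin(x) was incorrectly written as 1: the term (sin(x)**2 + cos(x)**2)/cos(x)**2 was incorrectly written as (sin(x) + cos(x)**2)/cos(x)**2
The later steps are derived from this incorrect expression, so the error originates in Step 2.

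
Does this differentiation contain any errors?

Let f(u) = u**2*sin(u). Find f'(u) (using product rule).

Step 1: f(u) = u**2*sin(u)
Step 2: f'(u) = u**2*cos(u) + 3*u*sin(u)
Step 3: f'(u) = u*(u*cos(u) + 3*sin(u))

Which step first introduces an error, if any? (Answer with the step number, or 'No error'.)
Step 2

Step 2 is incorrect due to a wrong coefficient.
The step shows: u**2*cos(u) + 3*u*sin(u)
The correct value should be: u**2*cos(u) + 2*u*sin(u)

Explanation: The coefficient 2 was incorrectly written as 3: the term 2*u*sin(u) was incorrectly written as 3*u*sin(u)
The later steps are derived from this incorrect expression, so the error originates in Step 2.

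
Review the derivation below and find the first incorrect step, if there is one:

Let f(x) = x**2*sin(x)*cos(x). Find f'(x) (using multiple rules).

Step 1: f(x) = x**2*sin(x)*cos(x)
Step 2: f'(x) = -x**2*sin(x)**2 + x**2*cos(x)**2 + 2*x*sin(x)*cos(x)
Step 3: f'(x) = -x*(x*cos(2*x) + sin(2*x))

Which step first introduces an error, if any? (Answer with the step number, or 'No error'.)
Step 3

Step 3 is incorrect due to a sign flip.
The step shows: -x*(x*cos(2*x) + sin(2*x))
The correct value should be: x*(x*cos(2*x) + sin(2*x))

Explanation: The sign of the whole expression was flipped: the term x*(x*cos(2*x) + sin(2*x)) was incorrectly written as -x*(x*cos(2*x) + sin(2*x))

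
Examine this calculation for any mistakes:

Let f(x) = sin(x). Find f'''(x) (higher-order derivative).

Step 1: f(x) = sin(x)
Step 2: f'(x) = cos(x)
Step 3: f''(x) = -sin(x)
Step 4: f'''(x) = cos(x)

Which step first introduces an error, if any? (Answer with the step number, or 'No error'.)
Step 4

Step 4 is incorrect due to a sign flip.
The step shows: cos(x)
The correct value should be: -cos(x)

Explanation: The sign of the whole expression was flipped: the term -cos(x) was incorrectly written as cos(x)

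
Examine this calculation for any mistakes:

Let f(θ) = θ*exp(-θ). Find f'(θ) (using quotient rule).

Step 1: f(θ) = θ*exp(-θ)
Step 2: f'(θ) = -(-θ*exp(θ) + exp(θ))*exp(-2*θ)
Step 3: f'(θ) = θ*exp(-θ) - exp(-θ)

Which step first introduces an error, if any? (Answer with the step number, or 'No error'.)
Step 2

Step 2 is incorrect due to a sign flip.
The step shows: -(-θ*exp(θ) + exp(θ))*exp(-2*θ)
The correct value should be: (-θ*exp(θ) + exp(θ))*exp(-2*θ)

Explanation: The sign of the whole expression was flipped: the term (-θ*exp(θ) + exp(θ))*exp(-2*θ) was incorrectly written as -(-θ*exp(θ) + exp(θ))*exp(-2*θ)
The later steps are derived from this incorrect expression, so the error originates in Step 2.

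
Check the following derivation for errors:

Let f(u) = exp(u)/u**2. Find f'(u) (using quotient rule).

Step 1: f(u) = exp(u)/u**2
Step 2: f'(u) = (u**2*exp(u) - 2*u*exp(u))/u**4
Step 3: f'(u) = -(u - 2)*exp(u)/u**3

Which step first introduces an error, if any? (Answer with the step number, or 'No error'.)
Step 3

Step 3 is incorrect due to a sign flip.
The step shows: -(u - 2)*exp(u)/u**3
The correct value should be: (u - 2)*exp(u)/u**3

Explanation: The sign of the whole expression was flipped: the term (u - 2)*exp(u)/u**3 was incorrectly written as -(u - 2)*exp(u)/u**3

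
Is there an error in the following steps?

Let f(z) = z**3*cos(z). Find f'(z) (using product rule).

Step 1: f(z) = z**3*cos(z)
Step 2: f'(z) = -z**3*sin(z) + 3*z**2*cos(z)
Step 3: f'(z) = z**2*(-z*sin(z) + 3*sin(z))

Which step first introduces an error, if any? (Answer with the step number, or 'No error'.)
Step 3

Step 3 is incorrect due to a wrong trig function.
The step shows: z**2*(-z*sin(z) + 3*sin(z))
The correct value should be: z**2*(-z*sin(z) + 3*cos(z))

Explanation: cos(z) was incorrectly written as sin(z): the term z**2*(-z*sin(z) + 3*cos(z)) was incorrectly written as z**2*(-z*sin(z) + 3*sin(z))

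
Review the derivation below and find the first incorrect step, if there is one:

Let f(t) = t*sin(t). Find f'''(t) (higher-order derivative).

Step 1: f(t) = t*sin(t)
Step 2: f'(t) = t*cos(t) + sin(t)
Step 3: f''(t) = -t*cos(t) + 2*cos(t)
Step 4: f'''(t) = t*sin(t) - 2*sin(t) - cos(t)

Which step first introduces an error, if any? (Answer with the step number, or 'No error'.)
Step 3

Step 3 is incorrect due to a wrong trig function.
The step shows: -t*cos(t) + 2*cos(t)
The correct value should be: -t*sin(t) + 2*cos(t)

Explanation: sin(t) was incorrectly written as cos(t): the term -t*sin(t) was incorrectly written as -t*cos(t)
The later steps are derived from this incorrect expression, so the error originates in Step 3.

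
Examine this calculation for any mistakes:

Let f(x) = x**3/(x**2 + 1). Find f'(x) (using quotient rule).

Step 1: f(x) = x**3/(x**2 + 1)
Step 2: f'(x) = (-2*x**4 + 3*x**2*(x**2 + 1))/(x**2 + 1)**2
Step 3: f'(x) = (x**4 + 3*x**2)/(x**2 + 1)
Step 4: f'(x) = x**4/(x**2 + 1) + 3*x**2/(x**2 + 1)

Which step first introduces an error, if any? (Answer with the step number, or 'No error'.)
Step 3

Step 3 is incorrect due to a wrong exponent.
The step shows: (x**4 + 3*x**2)/(x**2 + 1)
The correct value should be: (x**4 + 3*x**2)/(x**2 + 1)**2

Explanation: The exponent -2 on x**2 + 1 was incorrectly written as -1: the term (x**4 + 3*x**2)/(x**2 + 1)**2 was incorrectly written as (x**4 + 3*x**2)/(x**2 + 1)
The later steps are derived from this incorrect expression, so the error originates in Step 3.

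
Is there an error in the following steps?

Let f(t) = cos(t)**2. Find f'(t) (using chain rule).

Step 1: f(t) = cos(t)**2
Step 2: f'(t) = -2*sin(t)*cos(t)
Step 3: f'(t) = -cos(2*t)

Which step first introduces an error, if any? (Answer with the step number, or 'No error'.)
Step 3

Step 3 is incorrect due to a wrong trig function.
The step shows: -cos(2*t)
The correct value should be: -sin(2*t)

Explanation: sin(2*t) was incorrectly written as cos(2*t): the term -sin(2*t) was incorrectly written as -cos(2*t)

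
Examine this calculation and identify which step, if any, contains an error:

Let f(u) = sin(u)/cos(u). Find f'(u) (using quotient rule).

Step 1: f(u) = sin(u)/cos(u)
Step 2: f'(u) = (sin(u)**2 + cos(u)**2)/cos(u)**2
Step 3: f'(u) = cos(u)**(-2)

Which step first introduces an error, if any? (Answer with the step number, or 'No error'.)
No error

All steps in this derivation are correct.
The final answer f'(u) = cos(u)**(-2) is valid.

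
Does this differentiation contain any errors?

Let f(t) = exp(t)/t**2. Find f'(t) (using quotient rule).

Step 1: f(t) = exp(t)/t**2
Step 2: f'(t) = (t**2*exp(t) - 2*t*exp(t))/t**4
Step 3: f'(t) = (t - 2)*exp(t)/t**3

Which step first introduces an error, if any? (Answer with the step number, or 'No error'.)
No error

All steps in this derivation are correct.
The final answer f'(t) = (t - 2)*exp(t)/t**3 is valid.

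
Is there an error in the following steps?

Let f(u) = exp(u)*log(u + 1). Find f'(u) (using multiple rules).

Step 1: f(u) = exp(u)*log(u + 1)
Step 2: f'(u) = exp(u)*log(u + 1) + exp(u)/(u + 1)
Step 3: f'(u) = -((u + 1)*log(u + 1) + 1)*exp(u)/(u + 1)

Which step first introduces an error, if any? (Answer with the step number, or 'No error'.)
Step 3

Step 3 is incorrect due to a sign flip.
The step shows: -((u + 1)*log(u + 1) + 1)*exp(u)/(u + 1)
The correct value should be: ((u + 1)*log(u + 1) + 1)*exp(u)/(u + 1)

Explanation: The sign of the whole expression was flipped: the term ((u + 1)*log(u + 1) + 1)*exp(u)/(u + 1) was incorrectly written as -((u + 1)*log(u + 1) + 1)*exp(u)/(u + 1)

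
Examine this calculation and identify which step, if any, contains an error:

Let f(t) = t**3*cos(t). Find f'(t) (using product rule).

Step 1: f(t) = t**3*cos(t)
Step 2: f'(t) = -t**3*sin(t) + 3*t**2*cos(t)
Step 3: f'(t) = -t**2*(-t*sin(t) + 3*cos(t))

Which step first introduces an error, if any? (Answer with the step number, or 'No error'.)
Step 3

Step 3 is incorrect due to a sign flip.
The step shows: -t**2*(-t*sin(t) + 3*cos(t))
The correct value should be: t**2*(-t*sin(t) + 3*cos(t))

Explanation: The sign of the whole expression was flipped: the term t**2*(-t*sin(t) + 3*cos(t)) was incorrectly written as -t**2*(-t*sin(t) + 3*cos(t))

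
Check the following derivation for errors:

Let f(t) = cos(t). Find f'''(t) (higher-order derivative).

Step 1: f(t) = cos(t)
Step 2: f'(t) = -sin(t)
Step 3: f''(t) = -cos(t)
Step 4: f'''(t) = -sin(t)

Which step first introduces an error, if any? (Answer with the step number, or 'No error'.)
Step 4

Step 4 is incorrect due to a sign flip.
The step shows: -sin(t)
The correct value should be: sin(t)

Explanation: The sign of the whole expression was flipped: the term sin(t) was incorrectly written as -sin(t)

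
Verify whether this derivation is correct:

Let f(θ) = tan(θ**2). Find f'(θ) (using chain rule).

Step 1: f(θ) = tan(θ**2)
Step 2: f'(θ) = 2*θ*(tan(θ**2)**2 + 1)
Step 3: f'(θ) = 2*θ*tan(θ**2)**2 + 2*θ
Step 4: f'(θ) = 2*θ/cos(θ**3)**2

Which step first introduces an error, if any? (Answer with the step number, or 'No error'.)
Step 4

Step 4 is incorrect due to a wrong exponent.
The step shows: 2*θ/cos(θ**3)**2
The correct value should be: 2*θ/cos(θ**2)**2

Explanation: The exponent 2 on θ was incorrectly written as 3: the term 2*θ/cos(θ**2)**2 was incorrectly written as 2*θ/cos(θ**3)**2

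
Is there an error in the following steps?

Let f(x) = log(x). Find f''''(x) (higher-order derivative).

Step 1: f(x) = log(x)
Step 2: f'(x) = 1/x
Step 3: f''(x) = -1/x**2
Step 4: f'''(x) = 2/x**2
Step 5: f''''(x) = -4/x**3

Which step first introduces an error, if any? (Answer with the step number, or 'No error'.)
Step 4

Step 4 is incorrect due to a wrong exponent.
The step shows: 2/x**2
The correct value should be: 2/x**3

Explanation: The exponent -3 on x was incorrectly written as -2: the term 2/x**3 was incorrectly written as 2/x**2
The later steps are derived from this incorrect expression, so the error originates in Step 4.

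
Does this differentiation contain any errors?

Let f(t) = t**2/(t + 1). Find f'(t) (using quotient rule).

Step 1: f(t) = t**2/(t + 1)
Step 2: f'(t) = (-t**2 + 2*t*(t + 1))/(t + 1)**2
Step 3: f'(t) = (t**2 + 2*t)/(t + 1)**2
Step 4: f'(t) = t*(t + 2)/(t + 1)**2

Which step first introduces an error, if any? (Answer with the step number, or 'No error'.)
No error

All steps in this derivation are correct.
The final answer f'(t) = t*(t + 2)/(t + 1)**2 is valid.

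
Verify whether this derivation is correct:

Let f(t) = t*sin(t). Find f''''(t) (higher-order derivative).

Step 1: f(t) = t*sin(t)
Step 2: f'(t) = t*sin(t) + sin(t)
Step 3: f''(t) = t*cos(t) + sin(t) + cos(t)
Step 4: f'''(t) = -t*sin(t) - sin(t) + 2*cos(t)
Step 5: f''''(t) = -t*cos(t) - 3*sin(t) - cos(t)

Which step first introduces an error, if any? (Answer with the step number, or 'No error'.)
Step 2

Step 2 is incorrect due to a wrong trig function.
The step shows: t*sin(t) + sin(t)
The correct value should be: t*cos(t) + sin(t)

Explanation: cos(t) was incorrectly written as sin(t): the term t*cos(t) was incorrectly written as t*sin(t)
The later steps are derived from this incorrect expression, so the error originates in Step 2.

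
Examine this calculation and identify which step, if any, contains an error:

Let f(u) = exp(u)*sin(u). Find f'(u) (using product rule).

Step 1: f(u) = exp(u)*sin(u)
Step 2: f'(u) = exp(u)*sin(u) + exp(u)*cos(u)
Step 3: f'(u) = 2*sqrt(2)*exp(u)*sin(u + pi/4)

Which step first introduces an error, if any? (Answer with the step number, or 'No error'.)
Step 3

Step 3 is incorrect due to a wrong exponent.
The step shows: 2*sqrt(2)*exp(u)*sin(u + pi/4)
The correct value should be: sqrt(2)*exp(u)*sin(u + pi/4)

Explanation: The exponent 1/2 on 2 was incorrectly written as 3/2: the term sqrt(2)*exp(u)*sin(u + pi/4) was incorrectly written as 2*sqrt(2)*exp(u)*sin(u + pi/4)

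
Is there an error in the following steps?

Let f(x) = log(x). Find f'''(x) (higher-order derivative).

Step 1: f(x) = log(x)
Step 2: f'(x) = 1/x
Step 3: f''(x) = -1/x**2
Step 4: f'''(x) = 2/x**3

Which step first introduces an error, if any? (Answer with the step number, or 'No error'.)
No error

All steps in this derivation are correct.
The final answer f'''(x) = 2/x**3 is valid.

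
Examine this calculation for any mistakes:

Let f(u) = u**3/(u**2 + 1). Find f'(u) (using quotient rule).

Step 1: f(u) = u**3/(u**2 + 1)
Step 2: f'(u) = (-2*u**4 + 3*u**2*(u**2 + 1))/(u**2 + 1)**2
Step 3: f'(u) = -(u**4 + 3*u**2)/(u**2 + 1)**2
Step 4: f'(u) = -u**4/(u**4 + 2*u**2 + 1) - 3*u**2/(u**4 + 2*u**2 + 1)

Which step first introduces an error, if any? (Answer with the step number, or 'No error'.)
Step 3

Step 3 is incorrect due to a sign flip.
The step shows: -(u**4 + 3*u**2)/(u**2 + 1)**2
The correct value should be: (u**4 + 3*u**2)/(u**2 + 1)**2

Explanation: The sign of the whole expression was flipped: the term (u**4 + 3*u**2)/(u**2 + 1)**2 was incorrectly written as -(u**4 + 3*u**2)/(u**2 + 1)**2
The later steps are derived from this incorrect expression, so the error originates in Step 3.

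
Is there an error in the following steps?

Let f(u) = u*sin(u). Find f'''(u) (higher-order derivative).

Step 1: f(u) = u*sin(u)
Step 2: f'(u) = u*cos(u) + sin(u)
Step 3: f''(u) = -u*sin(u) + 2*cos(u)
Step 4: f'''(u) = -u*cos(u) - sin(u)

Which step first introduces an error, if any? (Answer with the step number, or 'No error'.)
Step 4

Step 4 is incorrect due to a wrong coefficient.
The step shows: -u*cos(u) - sin(u)
The correct value should be: -u*cos(u) - 3*sin(u)

Explanation: The coefficient -3 was incorrectly written as -1: the term -3*sin(u) was incorrectly written as -sin(u)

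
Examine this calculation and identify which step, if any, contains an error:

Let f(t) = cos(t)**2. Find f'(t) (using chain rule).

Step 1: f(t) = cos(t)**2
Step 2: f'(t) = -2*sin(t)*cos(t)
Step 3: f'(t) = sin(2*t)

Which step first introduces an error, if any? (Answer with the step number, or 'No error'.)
Step 3

Step 3 is incorrect due to a sign flip.
The step shows: sin(2*t)
The correct value should be: -sin(2*t)

Explanation: The sign of the whole expression was flipped: the term -sin(2*t) was incorrectly written as sin(2*t)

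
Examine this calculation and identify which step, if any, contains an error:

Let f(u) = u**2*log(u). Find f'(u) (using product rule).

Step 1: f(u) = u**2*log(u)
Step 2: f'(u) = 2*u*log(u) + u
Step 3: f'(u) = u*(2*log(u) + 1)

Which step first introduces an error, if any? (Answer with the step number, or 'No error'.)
No error

All steps in this derivation are correct.
The final answer f'(u) = u*(2*log(u) + 1) is valid.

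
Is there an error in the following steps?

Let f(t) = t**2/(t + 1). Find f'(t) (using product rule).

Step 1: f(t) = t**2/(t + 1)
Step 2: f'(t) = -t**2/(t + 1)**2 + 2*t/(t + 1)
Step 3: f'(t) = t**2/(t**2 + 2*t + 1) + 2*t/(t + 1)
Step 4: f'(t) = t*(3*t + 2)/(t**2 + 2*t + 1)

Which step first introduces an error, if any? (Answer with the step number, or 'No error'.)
Step 3

Step 3 is incorrect due to a sign flip.
The step shows: t**2/(t**2 + 2*t + 1) + 2*t/(t + 1)
The correct value should be: -t**2/(t**2 + 2*t + 1) + 2*t/(t + 1)

Explanation: The sign of one term was flipped: the term -t**2/(t**2 + 2*t + 1) was incorrectly written as t**2/(t**2 + 2*t + 1)
The later steps are derived from this incorrect expression, so the error originates in Step 3.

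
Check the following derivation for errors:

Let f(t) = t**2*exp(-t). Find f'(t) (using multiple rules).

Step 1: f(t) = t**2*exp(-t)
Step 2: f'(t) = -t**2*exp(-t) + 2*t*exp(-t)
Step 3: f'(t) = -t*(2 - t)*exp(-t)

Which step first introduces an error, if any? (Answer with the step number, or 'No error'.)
Step 3

Step 3 is incorrect due to a sign flip.
The step shows: -t*(2 - t)*exp(-t)
The correct value should be: t*(2 - t)*exp(-t)

Explanation: The sign of the whole expression was flipped: the term t*(2 - t)*exp(-t) was incorrectly written as -t*(2 - t)*exp(-t)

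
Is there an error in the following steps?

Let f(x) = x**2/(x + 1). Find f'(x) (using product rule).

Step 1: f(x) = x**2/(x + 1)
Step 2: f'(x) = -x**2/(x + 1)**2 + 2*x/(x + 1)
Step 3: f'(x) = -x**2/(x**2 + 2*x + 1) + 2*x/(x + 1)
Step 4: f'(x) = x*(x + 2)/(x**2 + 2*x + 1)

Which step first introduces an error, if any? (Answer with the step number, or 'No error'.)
No error

All steps in this derivation are correct.
The final answer f'(x) = x*(x + 2)/(x**2 + 2*x + 1) is valid.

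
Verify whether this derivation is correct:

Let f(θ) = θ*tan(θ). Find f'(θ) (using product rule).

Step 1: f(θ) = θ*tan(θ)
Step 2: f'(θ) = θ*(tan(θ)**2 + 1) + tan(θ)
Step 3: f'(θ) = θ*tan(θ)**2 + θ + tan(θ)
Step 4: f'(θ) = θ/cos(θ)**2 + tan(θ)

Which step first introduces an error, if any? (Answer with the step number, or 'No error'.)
No error

All steps in this derivation are correct.
The final answer f'(θ) = θ/cos(θ)**2 + tan(θ) is valid.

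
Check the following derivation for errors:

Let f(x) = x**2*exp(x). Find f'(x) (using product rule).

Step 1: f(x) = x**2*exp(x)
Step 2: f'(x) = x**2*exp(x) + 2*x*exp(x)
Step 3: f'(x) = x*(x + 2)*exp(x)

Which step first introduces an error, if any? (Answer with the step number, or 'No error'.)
No error

All steps in this derivation are correct.
The final answer f'(x) = x*(x + 2)*exp(x) is valid.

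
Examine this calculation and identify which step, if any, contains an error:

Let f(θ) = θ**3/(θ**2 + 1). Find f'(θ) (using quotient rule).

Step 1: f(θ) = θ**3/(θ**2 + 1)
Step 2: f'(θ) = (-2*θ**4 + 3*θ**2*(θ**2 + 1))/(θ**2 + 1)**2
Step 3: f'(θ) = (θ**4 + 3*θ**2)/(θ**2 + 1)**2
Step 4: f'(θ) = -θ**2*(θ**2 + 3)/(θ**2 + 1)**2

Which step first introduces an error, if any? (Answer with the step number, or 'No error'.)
Step 4

Step 4 is incorrect due to a sign flip.
The step shows: -θ**2*(θ**2 + 3)/(θ**2 + 1)**2
The correct value should be: θ**2*(θ**2 + 3)/(θ**2 + 1)**2

Explanation: The sign of the whole expression was flipped: the term θ**2*(θ**2 + 3)/(θ**2 + 1)**2 was incorrectly written as -θ**2*(θ**2 + 3)/(θ**2 + 1)**2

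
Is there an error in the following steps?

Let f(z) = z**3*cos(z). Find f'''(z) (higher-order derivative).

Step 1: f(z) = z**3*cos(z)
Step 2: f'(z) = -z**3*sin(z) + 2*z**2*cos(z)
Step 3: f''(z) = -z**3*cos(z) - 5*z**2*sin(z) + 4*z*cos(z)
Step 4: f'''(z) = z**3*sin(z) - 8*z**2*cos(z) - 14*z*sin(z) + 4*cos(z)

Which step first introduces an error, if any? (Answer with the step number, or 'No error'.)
Step 2

Step 2 is incorrect due to a wrong coefficient.
The step shows: -z**3*sin(z) + 2*z**2*cos(z)
The correct value should be: -z**3*sin(z) + 3*z**2*cos(z)

Explanation: The coefficient 3 was incorrectly written as 2: the term 3*z**2*cos(z) was incorrectly written as 2*z**2*cos(z)
The later steps are derived from this incorrect expression, so the error originates in Step 2.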